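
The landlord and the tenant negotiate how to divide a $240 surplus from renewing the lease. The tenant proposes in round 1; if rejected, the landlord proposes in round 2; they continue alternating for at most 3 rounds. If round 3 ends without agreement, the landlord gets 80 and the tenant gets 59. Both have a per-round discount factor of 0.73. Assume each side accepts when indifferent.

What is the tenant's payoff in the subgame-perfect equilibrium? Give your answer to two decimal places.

Round 3 (the tenant proposes): the landlord gets 80 if talks fail, so the tenant offers 80 and keeps 160.
Round 2 (the landlord proposes): the tenant can get 160 next round, worth 0.73 × 160 = 116.8 now; the landlord offers that and keeps 123.2.
Round 1 (the tenant proposes): the landlord can get 123.2 next round, worth 0.73 × 123.2 = 89.936 now; the tenant offers that and keeps 150.064.

150.06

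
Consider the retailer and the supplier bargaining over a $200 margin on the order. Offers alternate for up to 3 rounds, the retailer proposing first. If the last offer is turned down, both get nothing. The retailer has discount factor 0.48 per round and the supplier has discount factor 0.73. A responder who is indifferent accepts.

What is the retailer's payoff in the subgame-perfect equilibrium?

124.08

Round 3 (the retailer proposes): rejection yields 0 for the supplier; the retailer offers 0 and keeps 200.
Round 2 (the supplier proposes): the retailer can get 200 next round, worth 0.48 × 200 = 96 now; the supplier offers that and keeps 104.
Round 1 (the retailer proposes): the supplier can get 104 next round, worth 0.73 × 104 = 75.92 now; the retailer offers that and keeps 124.08.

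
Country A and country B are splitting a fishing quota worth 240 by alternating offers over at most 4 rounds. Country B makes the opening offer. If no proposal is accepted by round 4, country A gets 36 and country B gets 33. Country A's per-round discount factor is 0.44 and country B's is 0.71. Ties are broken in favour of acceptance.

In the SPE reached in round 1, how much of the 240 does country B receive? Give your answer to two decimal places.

Round 4 (country A proposes): country B gets 33 if talks fail, so country A offers 33 and keeps 207.
Round 3 (country B proposes): country A can get 207 next round, worth 0.44 × 207 = 91.08 now, so country B offers 91.08, keeping 148.92.
Round 2 (country A proposes): country B can get 148.92 next round, worth 0.71 × 148.92 = 105.7332 now. Country A offers 105.7332 and keeps 240 − 105.7332 = 134.2668.
Round 1 (country B proposes): country A can get 134.2668 next round, worth 0.44 × 134.2668 = 59.077392 now. Country B offers 59.077392 and keeps 240 − 59.077392 = 180.922608.

180.92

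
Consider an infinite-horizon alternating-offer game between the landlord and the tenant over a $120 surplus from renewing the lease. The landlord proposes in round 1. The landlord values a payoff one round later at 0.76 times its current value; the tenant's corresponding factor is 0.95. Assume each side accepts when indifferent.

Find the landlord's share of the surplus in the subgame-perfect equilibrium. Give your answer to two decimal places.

21.58

Let x be the landlord's share when the landlord proposes and y be the tenant's share when the tenant proposes.
The tenant accepts iff offered ≥ 0.95·y, so x = 120 − 0.95y. Symmetrically y = 120 − 0.76x.
Substituting: x = 120 − 0.95(120 − 0.76x), giving x(1 − 0.76·0.95) = 120(1 − 0.95).
So x = 120 × 0.05 / 0.278 ≈ 21.5827, and the tenant receives 120 − x ≈ 98.4173.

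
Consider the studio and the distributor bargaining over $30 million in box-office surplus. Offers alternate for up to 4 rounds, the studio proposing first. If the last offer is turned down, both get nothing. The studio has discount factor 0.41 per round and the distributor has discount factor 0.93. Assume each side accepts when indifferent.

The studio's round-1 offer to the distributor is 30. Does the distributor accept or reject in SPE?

Work out the distributor's continuation value if the offer is rejected.
Round 4 (the distributor proposes): rejection yields 0 for the studio; the distributor offers 0 and keeps 30.
Round 3 (the studio proposes): the distributor can get 30 next round, worth 0.93 × 30 = 27.9 now. The studio offers 27.9 and keeps 30 − 27.9 = 2.1.
Round 2 (the distributor proposes): the studio can get 2.1 next round, worth 0.41 × 2.1 = 0.861 now; the distributor offers that and keeps 29.139.
So by rejecting in round 1, the distributor gets 29.139 next round, worth 0.93 × 29.139 = 27.09927 now.
Offer 30 ≥ 27.09927, so the distributor accepts.

Accept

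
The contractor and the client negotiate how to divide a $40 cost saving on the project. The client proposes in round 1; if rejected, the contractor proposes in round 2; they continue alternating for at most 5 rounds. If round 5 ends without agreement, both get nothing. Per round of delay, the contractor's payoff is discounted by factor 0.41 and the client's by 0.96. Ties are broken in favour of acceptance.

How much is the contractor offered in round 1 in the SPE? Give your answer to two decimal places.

Round 5 (the client proposes): rejection yields 0 for the contractor; the client offers 0 and keeps 40.
Round 4 (the contractor proposes): the client can get 40 next round, worth 0.96 × 40 = 38.4 now. The contractor offers 38.4 and keeps 40 − 38.4 = 1.6.
Round 3 (the client proposes): the contractor can get 1.6 next round, worth 0.41 × 1.6 = 0.656 now, so the client offers 0.656, keeping 39.344.
Round 2 (the contractor proposes): the client can get 39.344 next round, worth 0.96 × 39.344 = 37.77024 now. The contractor offers 37.77024 and keeps 40 − 37.77024 = 2.22976.
Round 1 (the client proposes): the contractor can get 2.22976 next round, worth 0.41 × 2.22976 = 0.9142016 now; the client offers that and keeps 39.0857984.

0.91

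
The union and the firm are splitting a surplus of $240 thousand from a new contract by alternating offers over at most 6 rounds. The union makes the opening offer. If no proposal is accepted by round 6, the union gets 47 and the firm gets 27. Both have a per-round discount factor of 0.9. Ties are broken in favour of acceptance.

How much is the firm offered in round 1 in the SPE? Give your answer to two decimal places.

153.06

Solve by backward induction from round 6.
Round 6 (the firm proposes): the union gets 47 if talks fail, so the firm offers 47 and keeps 193.
Round 5 (the union proposes): the firm can get 193 next round, worth 0.9 × 193 = 173.7 now, so the union offers 173.7, keeping 66.3.
Round 4 (the firm proposes): the union can get 66.3 next round, worth 0.9 × 66.3 = 59.67 now; the firm offers that and keeps 180.33.
Round 3 (the union proposes): the firm can get 180.33 next round, worth 0.9 × 180.33 = 162.297 now. The union offers 162.297 and keeps 240 − 162.297 = 77.703.
Round 2 (the firm proposes): the union can get 77.703 next round, worth 0.9 × 77.703 = 69.9327 now. The firm offers 69.9327 and keeps 240 − 69.9327 = 170.0673.
Round 1 (the union proposes): the firm can get 170.0673 next round, worth 0.9 × 170.0673 = 153.06057 now, so the union offers 153.06057, keeping 86.93943.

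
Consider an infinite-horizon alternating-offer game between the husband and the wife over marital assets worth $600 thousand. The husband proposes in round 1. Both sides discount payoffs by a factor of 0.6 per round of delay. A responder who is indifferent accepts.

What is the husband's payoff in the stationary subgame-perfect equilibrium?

When the husband proposes, the wife accepts any offer worth at least 0.6 times what the wife would get by proposing next round; and vice versa.
This gives x = 600 − 0.6y and y = 600 − 0.6x, where x and y are each side's share when it proposes.
Hence (1 − 0.6·0.6)x = 600(1 − 0.6), i.e. 0.64·x = 240.
x = 375; the wife's share is 600 − x = 225.

375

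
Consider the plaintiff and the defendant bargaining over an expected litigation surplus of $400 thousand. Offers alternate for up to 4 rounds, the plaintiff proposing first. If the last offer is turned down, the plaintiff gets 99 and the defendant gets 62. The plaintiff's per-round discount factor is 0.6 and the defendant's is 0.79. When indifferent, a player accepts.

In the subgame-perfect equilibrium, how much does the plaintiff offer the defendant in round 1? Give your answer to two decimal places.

239.11

Round 4 (the defendant proposes): the plaintiff gets 99 if talks fail, so the defendant offers 99 and keeps 301.
Round 3 (the plaintiff proposes): the defendant can get 301 next round, worth 0.79 × 301 = 237.79 now; the plaintiff offers that and keeps 162.21.
Round 2 (the defendant proposes): the plaintiff can get 162.21 next round, worth 0.6 × 162.21 = 97.326 now. The defendant offers 97.326 and keeps 400 − 97.326 = 302.674.
Round 1 (the plaintiff proposes): the defendant can get 302.674 next round, worth 0.79 × 302.674 = 239.11246 now, so the plaintiff offers 239.11246, keeping 160.88754.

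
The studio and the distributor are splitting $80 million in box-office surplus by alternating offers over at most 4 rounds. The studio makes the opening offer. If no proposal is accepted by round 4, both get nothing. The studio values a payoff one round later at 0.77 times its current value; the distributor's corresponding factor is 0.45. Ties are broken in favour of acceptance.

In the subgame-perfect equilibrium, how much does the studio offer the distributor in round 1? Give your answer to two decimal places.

20.75

By backward induction:
Round 4 (the distributor proposes): the studio will accept anything ≥ 0, so the distributor offers 0 and keeps 80.
Round 3 (the studio proposes): the distributor can get 80 next round, worth 0.45 × 80 = 36 now. The studio offers 36 and keeps 80 − 36 = 44.
Round 2 (the distributor proposes): the studio can get 44 next round, worth 0.77 × 44 = 33.88 now; the distributor offers that and keeps 46.12.
Round 1 (the studio proposes): the distributor can get 46.12 next round, worth 0.45 × 46.12 = 20.754 now; the studio offers that and keeps 59.246.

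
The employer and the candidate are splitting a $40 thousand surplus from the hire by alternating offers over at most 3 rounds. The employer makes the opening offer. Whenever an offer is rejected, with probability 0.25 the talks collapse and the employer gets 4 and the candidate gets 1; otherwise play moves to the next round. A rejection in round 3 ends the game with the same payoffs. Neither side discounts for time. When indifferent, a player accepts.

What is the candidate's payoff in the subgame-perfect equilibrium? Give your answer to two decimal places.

Round 3 (the employer proposes): the candidate gets 1 if talks fail, so the employer offers 1 and keeps 39.
Round 2 (the candidate proposes): rejecting gives the employer an expected 0.75 × 39 + 0.25 × 4 = 30.25. The candidate offers 30.25 and keeps 40 − 30.25 = 9.75.
Round 1 (the employer proposes): rejecting gives the candidate an expected 0.75 × 9.75 + 0.25 × 1 = 7.5625. The employer offers 7.5625 and keeps 40 − 7.5625 = 32.4375.

7.56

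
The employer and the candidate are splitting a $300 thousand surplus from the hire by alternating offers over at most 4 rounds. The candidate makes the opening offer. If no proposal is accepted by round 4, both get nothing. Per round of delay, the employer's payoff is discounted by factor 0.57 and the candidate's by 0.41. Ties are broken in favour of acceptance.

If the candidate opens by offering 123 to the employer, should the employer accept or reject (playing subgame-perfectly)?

Work out the employer's continuation value if the offer is rejected.
Round 4 (the employer proposes): rejection yields 0 for the candidate; the employer offers 0 and keeps 300.
Round 3 (the candidate proposes): the employer can get 300 next round, worth 0.57 × 300 = 171 now. The candidate offers 171 and keeps 300 − 171 = 129.
Round 2 (the employer proposes): the candidate can get 129 next round, worth 0.41 × 129 = 52.89 now; the employer offers that and keeps 247.11.
So by rejecting in round 1, the employer gets 247.11 next round, worth 0.57 × 247.11 = 140.8527 now.
Offer 123 < 140.8527, so the employer rejects.

Reject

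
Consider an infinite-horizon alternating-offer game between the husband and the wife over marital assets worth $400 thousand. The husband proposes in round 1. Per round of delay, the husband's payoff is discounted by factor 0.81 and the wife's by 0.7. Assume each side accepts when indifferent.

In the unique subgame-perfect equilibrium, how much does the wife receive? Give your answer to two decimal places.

Let x be the husband's share when the husband proposes and y be the wife's share when the wife proposes.
The wife accepts iff offered ≥ 0.7·y, so x = 400 − 0.7y. Symmetrically y = 400 − 0.81x.
Substituting: x = 400 − 0.7(400 − 0.81x), giving x(1 − 0.81·0.7) = 400(1 − 0.7).
So x = 400 × 0.3 / 0.433 ≈ 277.1363, and the wife receives 400 − x ≈ 122.8637.

122.86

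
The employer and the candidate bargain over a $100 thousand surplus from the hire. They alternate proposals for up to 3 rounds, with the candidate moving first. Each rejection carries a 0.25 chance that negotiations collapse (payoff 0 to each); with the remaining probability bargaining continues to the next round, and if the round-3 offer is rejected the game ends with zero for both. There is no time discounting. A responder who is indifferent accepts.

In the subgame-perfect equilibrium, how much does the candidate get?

By backward induction:
Round 3 (the candidate proposes): rejection yields 0 for the employer; the candidate offers 0 and keeps 100.
Round 2 (the employer proposes): rejecting gives the candidate an expected 0.75 × 100 = 75; the employer offers that and keeps 25.
Round 1 (the candidate proposes): rejecting gives the employer an expected 0.75 × 25 = 18.75. The candidate offers 18.75 and keeps 100 − 18.75 = 81.25.

81.25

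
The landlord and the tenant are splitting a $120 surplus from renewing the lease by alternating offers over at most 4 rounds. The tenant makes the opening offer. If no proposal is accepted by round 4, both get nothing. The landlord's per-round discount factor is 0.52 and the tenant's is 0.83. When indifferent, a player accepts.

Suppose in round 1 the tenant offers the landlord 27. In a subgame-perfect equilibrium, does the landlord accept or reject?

Round 4 (the landlord proposes): the tenant will accept anything ≥ 0, so the landlord offers 0 and keeps 120.
Round 3 (the tenant proposes): the landlord can get 120 next round, worth 0.52 × 120 = 62.4 now. The tenant offers 62.4 and keeps 120 − 62.4 = 57.6.
Round 2 (the landlord proposes): the tenant can get 57.6 next round, worth 0.83 × 57.6 = 47.808 now. The landlord offers 47.808 and keeps 120 − 47.808 = 72.192.
So by rejecting in round 1, the landlord gets 72.192 next round, worth 0.52 × 72.192 = 37.53984 now.
Offer 27 < 37.53984, so the landlord rejects.

Reject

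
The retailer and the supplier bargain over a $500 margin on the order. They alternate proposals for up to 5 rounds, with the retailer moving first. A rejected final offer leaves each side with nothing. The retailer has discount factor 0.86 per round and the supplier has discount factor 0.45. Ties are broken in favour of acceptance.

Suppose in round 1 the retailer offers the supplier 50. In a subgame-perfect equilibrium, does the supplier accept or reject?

Round 5 (the retailer proposes): rejection yields 0 for the supplier; the retailer offers 0 and keeps 500.
Round 4 (the supplier proposes): the retailer can get 500 next round, worth 0.86 × 500 = 430 now. The supplier offers 430 and keeps 500 − 430 = 70.
Round 3 (the retailer proposes): the supplier can get 70 next round, worth 0.45 × 70 = 31.5 now. The retailer offers 31.5 and keeps 500 − 31.5 = 468.5.
Round 2 (the supplier proposes): the retailer can get 468.5 next round, worth 0.86 × 468.5 = 402.91 now. The supplier offers 402.91 and keeps 500 − 402.91 = 97.09.
So by rejecting in round 1, the supplier gets 97.09 next round, worth 0.45 × 97.09 = 43.6905 now.
Offer 50 ≥ 43.6905, so the supplier accepts.

Accept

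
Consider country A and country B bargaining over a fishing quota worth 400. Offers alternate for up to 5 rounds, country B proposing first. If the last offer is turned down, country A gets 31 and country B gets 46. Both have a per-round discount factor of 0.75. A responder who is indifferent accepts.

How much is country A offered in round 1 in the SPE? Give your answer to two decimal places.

Round 5 (country B proposes): country A gets 31 if talks fail, so country B offers 31 and keeps 369.
Round 4 (country A proposes): country B can get 369 next round, worth 0.75 × 369 = 276.75 now; country A offers that and keeps 123.25.
Round 3 (country B proposes): country A can get 123.25 next round, worth 0.75 × 123.25 = 92.4375 now; country B offers that and keeps 307.5625.
Round 2 (country A proposes): country B can get 307.5625 next round, worth 0.75 × 307.5625 = 230.671875 now, so country A offers 230.671875, keeping 169.328125.
Round 1 (country B proposes): country A can get 169.328125 next round, worth 0.75 × 169.328125 = 126.99609375 now; country B offers that and keeps 273.00390625.

127.00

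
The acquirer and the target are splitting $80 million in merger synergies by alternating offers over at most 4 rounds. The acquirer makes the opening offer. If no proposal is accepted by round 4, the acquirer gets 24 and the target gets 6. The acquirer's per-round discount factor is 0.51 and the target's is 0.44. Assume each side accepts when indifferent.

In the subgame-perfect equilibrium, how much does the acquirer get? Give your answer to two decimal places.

57.22

Solve by backward induction from round 4.
Round 4 (the target proposes): the acquirer gets 24 if talks fail, so the target offers 24 and keeps 56.
Round 3 (the acquirer proposes): the target can get 56 next round, worth 0.44 × 56 = 24.64 now, so the acquirer offers 24.64, keeping 55.36.
Round 2 (the target proposes): the acquirer can get 55.36 next round, worth 0.51 × 55.36 = 28.2336 now. The target offers 28.2336 and keeps 80 − 28.2336 = 51.7664.
Round 1 (the acquirer proposes): the target can get 51.7664 next round, worth 0.44 × 51.7664 = 22.777216 now, so the acquirer offers 22.777216, keeping 57.222784.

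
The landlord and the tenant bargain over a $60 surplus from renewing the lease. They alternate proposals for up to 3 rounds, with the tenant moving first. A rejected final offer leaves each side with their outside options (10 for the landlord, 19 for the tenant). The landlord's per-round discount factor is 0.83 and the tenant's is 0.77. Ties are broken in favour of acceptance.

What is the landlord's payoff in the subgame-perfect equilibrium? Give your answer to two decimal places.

Work backward from the last round.
Round 3 (the tenant proposes): the landlord gets 10 if talks fail, so the tenant offers 10 and keeps 50.
Round 2 (the landlord proposes): the tenant can get 50 next round, worth 0.77 × 50 = 38.5 now; the landlord offers that and keeps 21.5.
Round 1 (the tenant proposes): the landlord can get 21.5 next round, worth 0.83 × 21.5 = 17.845 now. The tenant offers 17.845 and keeps 60 − 17.845 = 42.155.

17.85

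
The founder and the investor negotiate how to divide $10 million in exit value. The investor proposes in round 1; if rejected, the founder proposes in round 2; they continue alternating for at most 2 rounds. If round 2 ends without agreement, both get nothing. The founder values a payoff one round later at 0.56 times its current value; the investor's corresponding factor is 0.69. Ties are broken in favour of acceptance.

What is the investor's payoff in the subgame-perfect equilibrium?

Round 2 (the founder proposes): the investor will accept anything ≥ 0, so the founder offers 0 and keeps 10.
Round 1 (the investor proposes): the founder can get 10 next round, worth 0.56 × 10 = 5.6 now, so the investor offers 5.6, keeping 4.4.

4.4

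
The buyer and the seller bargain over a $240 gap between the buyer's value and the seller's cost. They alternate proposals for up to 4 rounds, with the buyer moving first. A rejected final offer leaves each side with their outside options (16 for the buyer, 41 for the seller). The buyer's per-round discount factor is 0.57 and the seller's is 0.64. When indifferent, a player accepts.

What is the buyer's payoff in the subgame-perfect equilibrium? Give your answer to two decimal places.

121.65

Round 4 (the seller proposes): the buyer gets 16 if talks fail, so the seller offers 16 and keeps 224.
Round 3 (the buyer proposes): the seller can get 224 next round, worth 0.64 × 224 = 143.36 now; the buyer offers that and keeps 96.64.
Round 2 (the seller proposes): the buyer can get 96.64 next round, worth 0.57 × 96.64 = 55.0848 now, so the seller offers 55.0848, keeping 184.9152.
Round 1 (the buyer proposes): the seller can get 184.9152 next round, worth 0.64 × 184.9152 = 118.345728 now; the buyer offers that and keeps 121.654272.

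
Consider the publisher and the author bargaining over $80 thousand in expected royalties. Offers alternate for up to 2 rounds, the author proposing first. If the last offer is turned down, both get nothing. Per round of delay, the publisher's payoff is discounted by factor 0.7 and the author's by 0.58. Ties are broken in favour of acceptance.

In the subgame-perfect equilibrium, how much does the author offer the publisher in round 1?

56

Solve by backward induction from round 2.
Round 2 (the publisher proposes): the author will accept anything ≥ 0, so the publisher offers 0 and keeps 80.
Round 1 (the author proposes): the publisher can get 80 next round, worth 0.7 × 80 = 56 now, so the author offers 56, keeping 24.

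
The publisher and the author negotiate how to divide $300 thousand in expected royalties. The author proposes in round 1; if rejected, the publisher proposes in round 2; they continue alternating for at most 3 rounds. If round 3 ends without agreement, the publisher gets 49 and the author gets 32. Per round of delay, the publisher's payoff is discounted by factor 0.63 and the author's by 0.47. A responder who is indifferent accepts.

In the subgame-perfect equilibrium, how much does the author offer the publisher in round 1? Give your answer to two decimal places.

Round 3 (the author proposes): the publisher gets 49 if talks fail, so the author offers 49 and keeps 251.
Round 2 (the publisher proposes): the author can get 251 next round, worth 0.47 × 251 = 117.97 now. The publisher offers 117.97 and keeps 300 − 117.97 = 182.03.
Round 1 (the author proposes): the publisher can get 182.03 next round, worth 0.63 × 182.03 = 114.6789 now, so the author offers 114.6789, keeping 185.3211.

114.68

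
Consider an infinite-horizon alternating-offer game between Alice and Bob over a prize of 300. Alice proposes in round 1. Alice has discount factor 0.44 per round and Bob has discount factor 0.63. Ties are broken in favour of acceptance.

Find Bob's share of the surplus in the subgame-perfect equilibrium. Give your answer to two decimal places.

146.43

Let x be Alice's share when Alice proposes and y be Bob's share when Bob proposes.
Bob accepts iff offered ≥ 0.63·y, so x = 300 − 0.63y. Symmetrically y = 300 − 0.44x.
Substituting: x = 300 − 0.63(300 − 0.44x), giving x(1 − 0.44·0.63) = 300(1 − 0.63).
So x = 300 × 0.37 / 0.7228 ≈ 153.5695, and Bob receives 300 − x ≈ 146.4305.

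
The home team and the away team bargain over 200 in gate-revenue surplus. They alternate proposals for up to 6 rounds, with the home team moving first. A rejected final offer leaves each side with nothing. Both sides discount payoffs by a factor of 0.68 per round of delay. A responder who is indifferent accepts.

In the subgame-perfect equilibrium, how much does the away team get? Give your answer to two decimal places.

Round 6 (the away team proposes): rejection yields 0 for the home team; the away team offers 0 and keeps 200.
Round 5 (the home team proposes): the away team can get 200 next round, worth 0.68 × 200 = 136 now; the home team offers that and keeps 64.
Round 4 (the away team proposes): the home team can get 64 next round, worth 0.68 × 64 = 43.52 now. The away team offers 43.52 and keeps 200 − 43.52 = 156.48.
Round 3 (the home team proposes): the away team can get 156.48 next round, worth 0.68 × 156.48 = 106.4064 now; the home team offers that and keeps 93.5936.
Round 2 (the away team proposes): the home team can get 93.5936 next round, worth 0.68 × 93.5936 = 63.643648 now, so the away team offers 63.643648, keeping 136.356352.
Round 1 (the home team proposes): the away team can get 136.356352 next round, worth 0.68 × 136.356352 = 92.72231936 now; the home team offers that and keeps 107.27768064.

92.72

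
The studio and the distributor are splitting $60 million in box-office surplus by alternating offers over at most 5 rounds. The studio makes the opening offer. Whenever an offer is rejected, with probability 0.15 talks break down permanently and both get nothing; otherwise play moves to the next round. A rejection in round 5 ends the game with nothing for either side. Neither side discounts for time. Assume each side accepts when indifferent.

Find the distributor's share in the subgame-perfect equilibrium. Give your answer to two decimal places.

Round 5 (the studio proposes): rejection yields 0 for the distributor; the studio offers 0 and keeps 60.
Round 4 (the distributor proposes): rejecting gives the studio an expected 0.85 × 60 = 51, so the distributor offers 51, keeping 9.
Round 3 (the studio proposes): rejecting gives the distributor an expected 0.85 × 9 = 7.65, so the studio offers 7.65, keeping 52.35.
Round 2 (the distributor proposes): rejecting gives the studio an expected 0.85 × 52.35 = 44.4975; the distributor offers that and keeps 15.5025.
Round 1 (the studio proposes): rejecting gives the distributor an expected 0.85 × 15.5025 = 13.177125, so the studio offers 13.177125, keeping 46.822875.

13.18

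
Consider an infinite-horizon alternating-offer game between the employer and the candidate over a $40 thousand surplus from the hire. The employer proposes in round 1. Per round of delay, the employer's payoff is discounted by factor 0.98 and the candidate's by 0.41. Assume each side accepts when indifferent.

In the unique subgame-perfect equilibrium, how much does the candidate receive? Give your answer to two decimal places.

0.55

In a stationary SPE each proposer offers the other exactly their discounted continuation value.
If the employer keeps x when proposing and the candidate keeps y when proposing, then x = 40 − 0.41y and y = 40 − 0.98x.
Solving: x = 40(1 − 0.41) / (1 − 0.98·0.41) = 23.6 / 0.5982 ≈ 39.4517.
The candidate gets 40 − 39.4517 ≈ 0.5483.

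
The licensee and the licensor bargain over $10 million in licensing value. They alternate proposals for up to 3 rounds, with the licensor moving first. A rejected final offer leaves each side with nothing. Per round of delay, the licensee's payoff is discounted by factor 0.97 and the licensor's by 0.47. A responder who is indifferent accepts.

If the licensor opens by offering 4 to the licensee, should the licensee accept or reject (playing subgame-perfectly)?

Round 3 (the licensor proposes): the licensee will accept anything ≥ 0, so the licensor offers 0 and keeps 10.
Round 2 (the licensee proposes): the licensor can get 10 next round, worth 0.47 × 10 = 4.7 now, so the licensee offers 4.7, keeping 5.3.
So by rejecting in round 1, the licensee gets 5.3 next round, worth 0.97 × 5.3 = 5.141 now.
Offer 4 < 5.141, so the licensee rejects.

Reject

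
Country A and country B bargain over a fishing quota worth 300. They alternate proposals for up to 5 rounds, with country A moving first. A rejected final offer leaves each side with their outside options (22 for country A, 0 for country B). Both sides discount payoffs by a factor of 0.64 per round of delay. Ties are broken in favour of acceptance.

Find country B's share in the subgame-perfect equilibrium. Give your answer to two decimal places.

Round 5 (country A proposes): country B will accept anything ≥ 0, so country A offers 0 and keeps 300.
Round 4 (country B proposes): country A can get 300 next round, worth 0.64 × 300 = 192 now, so country B offers 192, keeping 108.
Round 3 (country A proposes): country B can get 108 next round, worth 0.64 × 108 = 69.12 now, so country A offers 69.12, keeping 230.88.
Round 2 (country B proposes): country A can get 230.88 next round, worth 0.64 × 230.88 = 147.7632 now, so country B offers 147.7632, keeping 152.2368.
Round 1 (country A proposes): country B can get 152.2368 next round, worth 0.64 × 152.2368 = 97.431552 now; country A offers that and keeps 202.568448.

97.43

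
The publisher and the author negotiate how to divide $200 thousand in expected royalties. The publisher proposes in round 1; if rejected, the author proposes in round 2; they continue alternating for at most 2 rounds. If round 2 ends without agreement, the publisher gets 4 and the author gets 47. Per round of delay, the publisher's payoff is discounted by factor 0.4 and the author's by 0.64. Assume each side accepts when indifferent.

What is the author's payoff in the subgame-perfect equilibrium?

Round 2 (the author proposes): the publisher gets 4 if talks fail, so the author offers 4 and keeps 196.
Round 1 (the publisher proposes): the author can get 196 next round, worth 0.64 × 196 = 125.44 now, so the publisher offers 125.44, keeping 74.56.

125.44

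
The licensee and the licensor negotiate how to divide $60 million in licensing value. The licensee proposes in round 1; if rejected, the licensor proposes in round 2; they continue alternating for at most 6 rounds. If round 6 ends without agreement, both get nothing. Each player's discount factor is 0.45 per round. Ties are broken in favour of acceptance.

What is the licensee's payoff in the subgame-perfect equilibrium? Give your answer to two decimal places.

Solve by backward induction from round 6.
Round 6 (the licensor proposes): rejection yields 0 for the licensee; the licensor offers 0 and keeps 60.
Round 5 (the licensee proposes): the licensor can get 60 next round, worth 0.45 × 60 = 27 now, so the licensee offers 27, keeping 33.
Round 4 (the licensor proposes): the licensee can get 33 next round, worth 0.45 × 33 = 14.85 now. The licensor offers 14.85 and keeps 60 − 14.85 = 45.15.
Round 3 (the licensee proposes): the licensor can get 45.15 next round, worth 0.45 × 45.15 = 20.3175 now, so the licensee offers 20.3175, keeping 39.6825.
Round 2 (the licensor proposes): the licensee can get 39.6825 next round, worth 0.45 × 39.6825 = 17.857125 now, so the licensor offers 17.857125, keeping 42.142875.
Round 1 (the licensee proposes): the licensor can get 42.142875 next round, worth 0.45 × 42.142875 = 18.96429375 now. The licensee offers 18.96429375 and keeps 60 − 18.96429375 = 41.03570625.

41.04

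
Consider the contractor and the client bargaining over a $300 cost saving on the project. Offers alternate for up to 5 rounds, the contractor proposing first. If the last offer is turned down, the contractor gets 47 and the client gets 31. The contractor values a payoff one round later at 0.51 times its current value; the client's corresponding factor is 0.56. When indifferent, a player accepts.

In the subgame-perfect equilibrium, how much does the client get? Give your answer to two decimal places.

108.36

Round 5 (the contractor proposes): the client gets 31 if talks fail, so the contractor offers 31 and keeps 269.
Round 4 (the client proposes): the contractor can get 269 next round, worth 0.51 × 269 = 137.19 now, so the client offers 137.19, keeping 162.81.
Round 3 (the contractor proposes): the client can get 162.81 next round, worth 0.56 × 162.81 = 91.1736 now; the contractor offers that and keeps 208.8264.
Round 2 (the client proposes): the contractor can get 208.8264 next round, worth 0.51 × 208.8264 = 106.501464 now; the client offers that and keeps 193.498536.
Round 1 (the contractor proposes): the client can get 193.498536 next round, worth 0.56 × 193.498536 = 108.35918016 now. The contractor offers 108.35918016 and keeps 300 − 108.35918016 = 191.64081984.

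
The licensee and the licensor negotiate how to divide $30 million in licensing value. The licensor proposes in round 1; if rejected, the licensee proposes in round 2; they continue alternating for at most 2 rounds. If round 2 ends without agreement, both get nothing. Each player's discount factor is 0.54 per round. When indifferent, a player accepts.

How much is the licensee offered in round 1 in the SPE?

16.2

Round 2 (the licensee proposes): the licensor will accept anything ≥ 0, so the licensee offers 0 and keeps 30.
Round 1 (the licensor proposes): the licensee can get 30 next round, worth 0.54 × 30 = 16.2 now, so the licensor offers 16.2, keeping 13.8.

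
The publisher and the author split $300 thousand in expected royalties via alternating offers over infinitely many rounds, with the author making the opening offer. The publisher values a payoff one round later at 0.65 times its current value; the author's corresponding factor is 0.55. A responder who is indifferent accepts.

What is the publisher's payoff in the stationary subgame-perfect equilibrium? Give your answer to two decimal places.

136.58

Let x be the author's share when the author proposes and y be the publisher's share when the publisher proposes.
The publisher accepts iff offered ≥ 0.65·y, so x = 300 − 0.65y. Symmetrically y = 300 − 0.55x.
Substituting: x = 300 − 0.65(300 − 0.55x), giving x(1 − 0.55·0.65) = 300(1 − 0.65).
So x = 300 × 0.35 / 0.6425 ≈ 163.4241, and the publisher receives 300 − x ≈ 136.5759.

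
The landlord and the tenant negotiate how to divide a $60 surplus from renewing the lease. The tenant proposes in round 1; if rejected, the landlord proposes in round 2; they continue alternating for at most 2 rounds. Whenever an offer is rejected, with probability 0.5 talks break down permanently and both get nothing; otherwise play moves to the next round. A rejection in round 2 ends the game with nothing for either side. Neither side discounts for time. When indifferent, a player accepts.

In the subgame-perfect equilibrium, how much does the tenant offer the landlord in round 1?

Round 2 (the landlord proposes): the tenant will accept anything ≥ 0, so the landlord offers 0 and keeps 60.
Round 1 (the tenant proposes): rejecting gives the landlord an expected 0.5 × 60 = 30. The tenant offers 30 and keeps 60 − 30 = 30.

30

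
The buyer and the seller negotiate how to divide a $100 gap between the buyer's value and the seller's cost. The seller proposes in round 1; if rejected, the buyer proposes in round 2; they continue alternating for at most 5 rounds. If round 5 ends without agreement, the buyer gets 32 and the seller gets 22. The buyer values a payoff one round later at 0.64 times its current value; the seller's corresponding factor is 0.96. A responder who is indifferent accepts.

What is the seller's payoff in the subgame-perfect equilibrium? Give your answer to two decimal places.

83.79

Round 5 (the seller proposes): the buyer gets 32 if talks fail, so the seller offers 32 and keeps 68.
Round 4 (the buyer proposes): the seller can get 68 next round, worth 0.96 × 68 = 65.28 now; the buyer offers that and keeps 34.72.
Round 3 (the seller proposes): the buyer can get 34.72 next round, worth 0.64 × 34.72 = 22.2208 now, so the seller offers 22.2208, keeping 77.7792.
Round 2 (the buyer proposes): the seller can get 77.7792 next round, worth 0.96 × 77.7792 = 74.668032 now; the buyer offers that and keeps 25.331968.
Round 1 (the seller proposes): the buyer can get 25.331968 next round, worth 0.64 × 25.331968 = 16.21245952 now; the seller offers that and keeps 83.78754048.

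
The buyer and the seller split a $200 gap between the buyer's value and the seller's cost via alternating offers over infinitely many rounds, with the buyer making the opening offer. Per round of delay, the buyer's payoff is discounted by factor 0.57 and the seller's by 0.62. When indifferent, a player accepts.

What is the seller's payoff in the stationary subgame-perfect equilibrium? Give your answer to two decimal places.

When the buyer proposes, the seller accepts any offer worth at least 0.62 times what the seller would get by proposing next round; and vice versa.
This gives x = 200 − 0.62y and y = 200 − 0.57x, where x and y are each side's share when it proposes.
Hence (1 − 0.62·0.57)x = 200(1 − 0.62), i.e. 0.6466·x = 76.
x ≈ 117.5379; the seller's share is 200 − x ≈ 82.4621.

82.46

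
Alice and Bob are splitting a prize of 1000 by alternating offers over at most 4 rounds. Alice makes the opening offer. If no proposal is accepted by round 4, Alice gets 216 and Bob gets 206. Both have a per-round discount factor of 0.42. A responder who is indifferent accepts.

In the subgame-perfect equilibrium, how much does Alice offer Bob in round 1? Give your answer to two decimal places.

301.68

Round 4 (Bob proposes): Alice gets 216 if talks fail, so Bob offers 216 and keeps 784.
Round 3 (Alice proposes): Bob can get 784 next round, worth 0.42 × 784 = 329.28 now, so Alice offers 329.28, keeping 670.72.
Round 2 (Bob proposes): Alice can get 670.72 next round, worth 0.42 × 670.72 = 281.7024 now. Bob offers 281.7024 and keeps 1000 − 281.7024 = 718.2976.
Round 1 (Alice proposes): Bob can get 718.2976 next round, worth 0.42 × 718.2976 = 301.684992 now. Alice offers 301.684992 and keeps 1000 − 301.684992 = 698.315008.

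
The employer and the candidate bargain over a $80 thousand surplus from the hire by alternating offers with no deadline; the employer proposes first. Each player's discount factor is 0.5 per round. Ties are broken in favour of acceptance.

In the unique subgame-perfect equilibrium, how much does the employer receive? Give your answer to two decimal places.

53.33

In a stationary SPE each proposer offers the other exactly their discounted continuation value.
If the employer keeps x when proposing and the candidate keeps y when proposing, then x = 80 − 0.5y and y = 80 − 0.5x.
Solving: x = 80(1 − 0.5) / (1 − 0.5·0.5) = 40 / 0.75 ≈ 53.3333.
The candidate gets 80 − 53.3333 ≈ 26.6667.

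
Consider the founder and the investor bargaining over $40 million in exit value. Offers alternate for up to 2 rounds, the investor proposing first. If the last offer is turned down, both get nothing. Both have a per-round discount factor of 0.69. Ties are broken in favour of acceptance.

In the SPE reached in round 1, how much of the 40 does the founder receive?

Round 2 (the founder proposes): rejection yields 0 for the investor; the founder offers 0 and keeps 40.
Round 1 (the investor proposes): the founder can get 40 next round, worth 0.69 × 40 = 27.6 now; the investor offers that and keeps 12.4.

27.6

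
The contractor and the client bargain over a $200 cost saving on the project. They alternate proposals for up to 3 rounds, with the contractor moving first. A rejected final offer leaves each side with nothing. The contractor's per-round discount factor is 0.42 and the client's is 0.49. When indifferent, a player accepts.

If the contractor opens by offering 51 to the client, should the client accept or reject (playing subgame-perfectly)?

Round 3 (the contractor proposes): rejection yields 0 for the client; the contractor offers 0 and keeps 200.
Round 2 (the client proposes): the contractor can get 200 next round, worth 0.42 × 200 = 84 now. The client offers 84 and keeps 200 − 84 = 116.
So by rejecting in round 1, the client gets 116 next round, worth 0.49 × 116 = 56.84 now.
Offer 51 < 56.84, so the client rejects.

Reject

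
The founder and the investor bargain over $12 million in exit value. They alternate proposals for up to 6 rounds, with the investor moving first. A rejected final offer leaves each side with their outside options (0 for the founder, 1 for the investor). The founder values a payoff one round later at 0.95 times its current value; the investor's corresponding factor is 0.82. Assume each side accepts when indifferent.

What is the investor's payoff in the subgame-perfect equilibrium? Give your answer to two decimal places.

Round 6 (the founder proposes): the investor gets 1 if talks fail, so the founder offers 1 and keeps 11.
Round 5 (the investor proposes): the founder can get 11 next round, worth 0.95 × 11 = 10.45 now, so the investor offers 10.45, keeping 1.55.
Round 4 (the founder proposes): the investor can get 1.55 next round, worth 0.82 × 1.55 = 1.271 now. The founder offers 1.271 and keeps 12 − 1.271 = 10.729.
Round 3 (the investor proposes): the founder can get 10.729 next round, worth 0.95 × 10.729 = 10.19255 now. The investor offers 10.19255 and keeps 12 − 10.19255 = 1.80745.
Round 2 (the founder proposes): the investor can get 1.80745 next round, worth 0.82 × 1.80745 = 1.482109 now; the founder offers that and keeps 10.517891.
Round 1 (the investor proposes): the founder can get 10.517891 next round, worth 0.95 × 10.517891 = 9.99199645 now, so the investor offers 9.99199645, keeping 2.00800355.

2.01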